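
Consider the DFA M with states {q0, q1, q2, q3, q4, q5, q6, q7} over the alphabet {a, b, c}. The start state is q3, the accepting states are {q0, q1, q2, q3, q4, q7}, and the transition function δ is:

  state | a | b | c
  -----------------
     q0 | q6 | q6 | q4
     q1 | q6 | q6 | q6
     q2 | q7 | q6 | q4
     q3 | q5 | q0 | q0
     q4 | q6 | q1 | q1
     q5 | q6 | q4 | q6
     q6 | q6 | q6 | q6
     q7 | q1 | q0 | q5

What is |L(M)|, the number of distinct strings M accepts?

The useful subgraph on states {q0, q1, q3, q4, q5} is acyclic, so L(M) is finite; the longest accepting path visits 4 useful states, giving maximum string length 3.
Counting accepting paths from q3 by length: 1 of length 0, 2 of length 1, 3 of length 2, 6 of length 3. Total 12.

12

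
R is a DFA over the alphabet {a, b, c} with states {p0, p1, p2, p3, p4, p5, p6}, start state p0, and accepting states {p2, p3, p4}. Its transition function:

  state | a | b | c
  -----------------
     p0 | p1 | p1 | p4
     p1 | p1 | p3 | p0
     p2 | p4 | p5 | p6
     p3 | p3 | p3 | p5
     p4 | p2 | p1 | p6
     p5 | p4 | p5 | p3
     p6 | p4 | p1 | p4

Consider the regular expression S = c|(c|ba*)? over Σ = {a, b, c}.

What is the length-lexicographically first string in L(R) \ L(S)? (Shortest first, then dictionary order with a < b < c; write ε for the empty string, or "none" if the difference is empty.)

ab

The string ab is accepted by R but not by S.
No shorter string lies in the difference, and ab is the lexicographically first length-2 string in L(R) \ L(S).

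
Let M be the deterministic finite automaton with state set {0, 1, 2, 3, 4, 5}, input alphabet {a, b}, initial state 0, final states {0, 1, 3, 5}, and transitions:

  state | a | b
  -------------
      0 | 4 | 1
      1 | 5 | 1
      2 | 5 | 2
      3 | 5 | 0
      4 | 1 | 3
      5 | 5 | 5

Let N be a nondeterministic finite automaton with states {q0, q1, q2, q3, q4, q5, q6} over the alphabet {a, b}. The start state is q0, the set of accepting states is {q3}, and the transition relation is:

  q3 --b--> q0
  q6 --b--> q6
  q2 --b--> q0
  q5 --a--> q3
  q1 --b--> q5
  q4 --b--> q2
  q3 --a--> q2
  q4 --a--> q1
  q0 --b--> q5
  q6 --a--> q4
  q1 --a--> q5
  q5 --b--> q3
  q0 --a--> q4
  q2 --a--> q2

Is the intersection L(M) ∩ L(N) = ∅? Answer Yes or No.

The string ba is accepted by both M and N.
Hence L(M) ∩ L(N) ≠ ∅.

No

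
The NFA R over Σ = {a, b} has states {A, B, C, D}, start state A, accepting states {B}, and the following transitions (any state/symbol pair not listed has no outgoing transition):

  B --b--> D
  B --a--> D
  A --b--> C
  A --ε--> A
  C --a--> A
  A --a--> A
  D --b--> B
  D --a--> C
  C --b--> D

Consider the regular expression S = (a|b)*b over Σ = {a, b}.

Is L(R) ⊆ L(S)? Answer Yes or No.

Converting the expression S to a DFA (subset construction, then merging equivalent states) gives the minimal DFA with states {s0, s1}, start state s0, accepting states {s1} and transitions s0: a→s0, b→s1; s1: a→s0, b→s1.
Exploring the product automaton R × S from the start pair (A, s0), following both machines on each input symbol, reaches 6 state pairs: (A, s0), (C, s1), (D, s1), (C, s0), (B, s1), (D, s0).
R accepts in {B} and S accepts in {s1}. The reachable pairs whose R-component is accepting are (B, s1); in each of them the S-component is accepting too, so the product for L(R) \ L(S) (R-component accepting, S-component rejecting) has no reachable accepting pair and the difference is empty.
Hence every string in L(R) is also in L(S).

Yes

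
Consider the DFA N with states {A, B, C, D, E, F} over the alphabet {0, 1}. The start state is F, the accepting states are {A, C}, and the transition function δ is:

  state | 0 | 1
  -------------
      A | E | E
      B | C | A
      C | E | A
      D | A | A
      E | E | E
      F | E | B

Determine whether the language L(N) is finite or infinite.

finite

The useful states (reachable from F and able to reach an accepting state) are {A, B, C, F}.
Restricted to these states the transition graph has no cycle, so every accepting path has bounded length and L is finite.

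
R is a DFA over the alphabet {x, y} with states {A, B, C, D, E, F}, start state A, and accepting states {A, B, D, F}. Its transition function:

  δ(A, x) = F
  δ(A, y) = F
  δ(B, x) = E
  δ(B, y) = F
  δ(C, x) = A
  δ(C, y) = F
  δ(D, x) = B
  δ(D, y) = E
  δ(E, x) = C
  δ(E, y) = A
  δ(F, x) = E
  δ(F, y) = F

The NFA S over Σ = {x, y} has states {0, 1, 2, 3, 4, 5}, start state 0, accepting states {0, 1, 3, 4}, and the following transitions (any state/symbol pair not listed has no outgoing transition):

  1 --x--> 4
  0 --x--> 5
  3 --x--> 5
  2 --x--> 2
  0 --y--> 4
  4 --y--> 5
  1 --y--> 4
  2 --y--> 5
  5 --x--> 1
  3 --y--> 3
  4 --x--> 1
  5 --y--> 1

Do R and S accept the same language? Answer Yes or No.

The string x is accepted by R but rejected by S.
So L(R) ≠ L(S).

No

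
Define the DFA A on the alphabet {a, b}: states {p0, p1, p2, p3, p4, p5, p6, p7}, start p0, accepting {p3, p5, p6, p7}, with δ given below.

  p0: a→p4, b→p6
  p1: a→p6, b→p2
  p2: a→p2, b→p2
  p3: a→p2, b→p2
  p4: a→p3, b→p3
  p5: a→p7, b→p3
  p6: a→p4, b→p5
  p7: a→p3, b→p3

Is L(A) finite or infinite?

The useful states (reachable from p0 and able to reach an accepting state) are {p0, p3, p4, p5, p6, p7}.
Restricted to these states the transition graph has no cycle, so every accepting path has bounded length and L is finite.

finite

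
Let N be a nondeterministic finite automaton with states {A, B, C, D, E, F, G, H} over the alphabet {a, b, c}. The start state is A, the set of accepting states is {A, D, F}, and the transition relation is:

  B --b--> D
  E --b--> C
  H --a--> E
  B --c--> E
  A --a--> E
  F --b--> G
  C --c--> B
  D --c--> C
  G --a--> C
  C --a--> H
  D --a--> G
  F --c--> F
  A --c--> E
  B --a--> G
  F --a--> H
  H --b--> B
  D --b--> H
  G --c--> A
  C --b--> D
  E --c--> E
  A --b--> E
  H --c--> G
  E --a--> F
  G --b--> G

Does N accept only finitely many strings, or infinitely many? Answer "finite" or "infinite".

infinite

State C is reachable from the start and can reach an accepting state, and it lies on the cycle C → B → D → C.
Traversing that cycle any number of times yields accepted strings of unbounded length, so the language is infinite.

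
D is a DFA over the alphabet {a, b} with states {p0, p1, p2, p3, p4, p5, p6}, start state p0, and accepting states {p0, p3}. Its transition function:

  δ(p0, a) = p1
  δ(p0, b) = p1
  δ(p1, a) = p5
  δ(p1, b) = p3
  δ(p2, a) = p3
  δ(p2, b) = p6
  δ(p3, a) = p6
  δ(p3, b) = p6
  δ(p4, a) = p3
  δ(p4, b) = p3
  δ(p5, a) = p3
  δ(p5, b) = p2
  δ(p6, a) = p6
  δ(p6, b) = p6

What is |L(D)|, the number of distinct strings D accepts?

7

The useful subgraph on states {p0, p1, p2, p3, p5} is acyclic, so L(D) is finite; the longest accepting path visits 5 useful states, giving maximum string length 4.
Counting accepting paths from p0 by length: 1 of length 0, 2 of length 2, 2 of length 3, 2 of length 4. Total 7.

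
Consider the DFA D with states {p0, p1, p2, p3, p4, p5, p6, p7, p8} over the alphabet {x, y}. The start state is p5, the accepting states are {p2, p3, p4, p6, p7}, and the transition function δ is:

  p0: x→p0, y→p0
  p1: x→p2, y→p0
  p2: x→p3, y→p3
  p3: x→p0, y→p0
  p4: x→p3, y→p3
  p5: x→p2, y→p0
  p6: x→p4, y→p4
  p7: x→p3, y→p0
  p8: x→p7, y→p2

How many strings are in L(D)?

3

The useful subgraph on states {p2, p3, p5} is acyclic, so L(D) is finite; the longest accepting path visits 3 useful states, giving maximum string length 2.
Counting accepting paths from p5 by length: 1 of length 1, 2 of length 2. Total 3.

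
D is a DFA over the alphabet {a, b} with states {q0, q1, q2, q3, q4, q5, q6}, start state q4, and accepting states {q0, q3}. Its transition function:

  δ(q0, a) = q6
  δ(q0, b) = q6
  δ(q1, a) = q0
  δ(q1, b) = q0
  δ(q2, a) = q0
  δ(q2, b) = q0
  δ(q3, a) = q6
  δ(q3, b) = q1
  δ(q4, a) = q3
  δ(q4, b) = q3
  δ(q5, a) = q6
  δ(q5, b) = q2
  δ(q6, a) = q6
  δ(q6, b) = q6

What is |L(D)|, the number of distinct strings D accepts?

The useful subgraph on states {q0, q1, q3, q4} is acyclic, so L(D) is finite; the longest accepting path visits 4 useful states, giving maximum string length 3.
Counting accepting paths from q4 by length: 2 of length 1, 4 of length 3. Total 6.

6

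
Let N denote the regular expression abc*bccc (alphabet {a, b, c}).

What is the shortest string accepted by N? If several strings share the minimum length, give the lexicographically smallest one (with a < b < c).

abbccc

By inspection of the expression, no string of length less than 6 matches, and abbccc is the lexicographically first match of length 6.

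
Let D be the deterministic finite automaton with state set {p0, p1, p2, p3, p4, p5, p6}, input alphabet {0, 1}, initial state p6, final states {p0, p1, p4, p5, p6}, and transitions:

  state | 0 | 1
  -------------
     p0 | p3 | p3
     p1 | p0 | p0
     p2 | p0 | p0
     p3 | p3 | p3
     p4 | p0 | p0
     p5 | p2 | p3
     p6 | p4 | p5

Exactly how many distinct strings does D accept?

The useful subgraph on states {p0, p2, p4, p5, p6} is acyclic, so L(D) is finite; the longest accepting path visits 4 useful states, giving maximum string length 3.
Counting accepting paths from p6 by length: 1 of length 0, 2 of length 1, 2 of length 2, 2 of length 3. Total 7.

7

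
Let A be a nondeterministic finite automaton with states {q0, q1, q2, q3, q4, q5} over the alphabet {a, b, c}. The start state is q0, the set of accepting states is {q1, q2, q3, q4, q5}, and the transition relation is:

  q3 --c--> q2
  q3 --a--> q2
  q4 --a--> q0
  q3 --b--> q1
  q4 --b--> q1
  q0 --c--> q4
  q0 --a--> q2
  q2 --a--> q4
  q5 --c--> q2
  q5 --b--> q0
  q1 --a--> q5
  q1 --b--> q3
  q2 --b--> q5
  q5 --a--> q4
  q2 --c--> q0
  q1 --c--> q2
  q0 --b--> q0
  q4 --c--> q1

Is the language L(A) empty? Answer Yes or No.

No

The string a is accepted: the run q0 → q2 ends in the accepting state q2.
Since at least one string is accepted, L(A) is not empty.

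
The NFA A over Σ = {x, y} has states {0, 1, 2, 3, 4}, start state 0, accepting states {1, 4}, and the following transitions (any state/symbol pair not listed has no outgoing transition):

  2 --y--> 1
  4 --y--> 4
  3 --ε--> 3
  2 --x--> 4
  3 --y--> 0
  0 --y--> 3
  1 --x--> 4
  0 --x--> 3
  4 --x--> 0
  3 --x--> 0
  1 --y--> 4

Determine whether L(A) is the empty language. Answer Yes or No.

The states reachable from the start state are {0, 3}.
None of the accepting states {1, 4} is reachable, so no string is accepted and L(A) = ∅.

Yes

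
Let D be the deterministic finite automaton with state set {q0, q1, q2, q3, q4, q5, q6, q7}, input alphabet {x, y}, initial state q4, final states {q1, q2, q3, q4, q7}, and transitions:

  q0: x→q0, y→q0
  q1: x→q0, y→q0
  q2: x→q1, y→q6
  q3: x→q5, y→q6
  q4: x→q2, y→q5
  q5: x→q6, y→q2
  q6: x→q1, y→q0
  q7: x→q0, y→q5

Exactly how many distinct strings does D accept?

8

The useful subgraph on states {q1, q2, q4, q5, q6} is acyclic, so L(D) is finite; the longest accepting path visits 5 useful states, giving maximum string length 4.
Counting accepting paths from q4 by length: 1 of length 0, 1 of length 1, 2 of length 2, 3 of length 3, 1 of length 4. Total 8.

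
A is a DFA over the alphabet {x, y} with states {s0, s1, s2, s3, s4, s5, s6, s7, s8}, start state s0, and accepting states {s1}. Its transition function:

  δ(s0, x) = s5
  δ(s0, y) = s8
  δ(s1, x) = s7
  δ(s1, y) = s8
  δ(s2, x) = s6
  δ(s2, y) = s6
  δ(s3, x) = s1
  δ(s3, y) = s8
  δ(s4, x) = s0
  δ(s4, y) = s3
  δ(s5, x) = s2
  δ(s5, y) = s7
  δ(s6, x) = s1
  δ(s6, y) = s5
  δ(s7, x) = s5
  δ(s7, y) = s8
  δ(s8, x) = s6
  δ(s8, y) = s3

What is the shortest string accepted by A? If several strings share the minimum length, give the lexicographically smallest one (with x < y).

yxx

A breadth-first search from s0 reaches an accepting state first via the path s0 → s8 → s6 → s1 on input yxx.
No string of length < 3 is accepted (BFS exhausts all shorter strings without reaching an accepting state), and yxx is the lexicographically least accepting string of length 3.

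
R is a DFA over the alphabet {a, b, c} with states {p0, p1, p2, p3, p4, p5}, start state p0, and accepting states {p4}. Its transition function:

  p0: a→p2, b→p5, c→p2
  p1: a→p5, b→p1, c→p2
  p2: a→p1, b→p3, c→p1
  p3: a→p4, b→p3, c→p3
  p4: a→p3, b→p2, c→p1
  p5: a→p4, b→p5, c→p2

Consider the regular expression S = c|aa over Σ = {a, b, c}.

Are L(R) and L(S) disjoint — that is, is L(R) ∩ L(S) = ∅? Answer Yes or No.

Converting the expression S to a DFA (subset construction, then merging equivalent states) gives the minimal DFA with states {s0, s1, s2, s3}, start state s0, accepting states {s3} and transitions s0: a→s1, b→s2, c→s3; s1: a→s3, b→s2, c→s2; s2: a→s2, b→s2, c→s2; s3: a→s2, b→s2, c→s2.
Exploring the product automaton R × S from the start pair (p0, s0), following both machines on each input symbol, reaches 9 state pairs: (p0, s0), (p2, s1), (p5, s2), (p2, s3), (p1, s3), (p3, s2), (p1, s2), (p4, s2), (p2, s2).
R accepts in {p4} and S accepts in {s3}; no reachable pair has both components accepting, so no string drives both machines to acceptance simultaneously and L(R) ∩ L(S) = ∅.
So no string is accepted by both, and the intersection is empty.

Yes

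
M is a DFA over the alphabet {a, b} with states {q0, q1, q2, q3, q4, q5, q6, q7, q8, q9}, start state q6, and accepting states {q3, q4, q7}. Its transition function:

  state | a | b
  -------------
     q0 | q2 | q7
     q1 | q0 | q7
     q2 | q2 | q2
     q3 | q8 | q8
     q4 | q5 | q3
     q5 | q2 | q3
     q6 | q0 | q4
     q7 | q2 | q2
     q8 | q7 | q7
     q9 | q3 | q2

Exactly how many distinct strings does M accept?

12

The useful subgraph on states {q0, q3, q4, q5, q6, q7, q8} is acyclic, so L(M) is finite; the longest accepting path visits 6 useful states, giving maximum string length 5.
Counting accepting paths from q6 by length: 1 of length 1, 2 of length 2, 1 of length 3, 4 of length 4, 4 of length 5. Total 12.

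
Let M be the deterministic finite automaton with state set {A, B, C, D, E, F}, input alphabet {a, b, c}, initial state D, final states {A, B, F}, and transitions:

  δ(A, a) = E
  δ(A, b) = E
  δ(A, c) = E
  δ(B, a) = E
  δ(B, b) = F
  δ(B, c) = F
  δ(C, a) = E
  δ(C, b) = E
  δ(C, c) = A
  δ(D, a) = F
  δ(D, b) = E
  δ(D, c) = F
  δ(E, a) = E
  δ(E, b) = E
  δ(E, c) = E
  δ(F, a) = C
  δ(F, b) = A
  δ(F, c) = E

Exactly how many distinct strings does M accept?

6

The useful subgraph on states {A, C, D, F} is acyclic, so L(M) is finite; the longest accepting path visits 4 useful states, giving maximum string length 3.
Counting accepting paths from D by length: 2 of length 1, 2 of length 2, 2 of length 3. Total 6.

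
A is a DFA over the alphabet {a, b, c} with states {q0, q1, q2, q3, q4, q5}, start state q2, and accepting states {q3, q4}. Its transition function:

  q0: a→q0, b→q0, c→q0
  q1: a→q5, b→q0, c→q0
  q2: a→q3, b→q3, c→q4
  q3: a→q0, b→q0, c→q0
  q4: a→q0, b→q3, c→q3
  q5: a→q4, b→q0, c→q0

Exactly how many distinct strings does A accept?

The useful subgraph on states {q2, q3, q4} is acyclic, so L(A) is finite; the longest accepting path visits 3 useful states, giving maximum string length 2.
Counting accepting paths from q2 by length: 3 of length 1, 2 of length 2. Total 5.

5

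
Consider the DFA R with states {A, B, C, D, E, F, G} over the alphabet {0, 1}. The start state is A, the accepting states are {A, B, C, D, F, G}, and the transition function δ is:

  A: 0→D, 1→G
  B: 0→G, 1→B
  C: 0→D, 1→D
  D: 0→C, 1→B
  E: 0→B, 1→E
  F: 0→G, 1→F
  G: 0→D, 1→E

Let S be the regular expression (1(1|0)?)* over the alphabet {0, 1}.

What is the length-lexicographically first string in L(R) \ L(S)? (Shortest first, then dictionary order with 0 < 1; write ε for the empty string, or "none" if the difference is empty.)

The string 0 is accepted by R but not by S.
No shorter string lies in the difference, and 0 is the lexicographically first length-1 string in L(R) \ L(S).

0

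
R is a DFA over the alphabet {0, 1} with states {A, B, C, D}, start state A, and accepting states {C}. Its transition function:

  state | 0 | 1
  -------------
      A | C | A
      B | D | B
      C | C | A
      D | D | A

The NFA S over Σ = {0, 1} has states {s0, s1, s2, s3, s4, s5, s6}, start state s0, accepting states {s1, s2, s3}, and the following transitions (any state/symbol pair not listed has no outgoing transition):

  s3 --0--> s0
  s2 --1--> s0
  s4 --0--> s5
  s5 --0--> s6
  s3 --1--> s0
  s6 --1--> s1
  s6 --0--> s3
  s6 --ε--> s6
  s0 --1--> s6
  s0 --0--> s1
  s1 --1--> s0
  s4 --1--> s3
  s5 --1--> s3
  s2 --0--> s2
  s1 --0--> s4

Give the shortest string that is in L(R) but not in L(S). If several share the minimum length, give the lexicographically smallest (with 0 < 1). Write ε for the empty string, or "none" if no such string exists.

The string 00 is accepted by R but not by S.
No shorter string lies in the difference, and 00 is the lexicographically first length-2 string in L(R) \ L(S).

00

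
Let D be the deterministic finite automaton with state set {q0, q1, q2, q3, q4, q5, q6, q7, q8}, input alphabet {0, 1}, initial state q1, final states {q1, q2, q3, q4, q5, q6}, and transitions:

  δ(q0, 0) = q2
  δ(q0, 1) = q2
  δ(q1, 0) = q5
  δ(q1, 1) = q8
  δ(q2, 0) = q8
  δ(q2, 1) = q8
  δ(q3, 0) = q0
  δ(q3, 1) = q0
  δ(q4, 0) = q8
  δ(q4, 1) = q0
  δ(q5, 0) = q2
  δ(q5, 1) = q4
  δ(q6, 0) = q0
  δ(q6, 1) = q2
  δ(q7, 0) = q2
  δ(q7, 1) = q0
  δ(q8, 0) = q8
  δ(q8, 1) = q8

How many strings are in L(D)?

6

The useful subgraph on states {q0, q1, q2, q4, q5} is acyclic, so L(D) is finite; the longest accepting path visits 5 useful states, giving maximum string length 4.
Counting accepting paths from q1 by length: 1 of length 0, 1 of length 1, 2 of length 2, 2 of length 4. Total 6.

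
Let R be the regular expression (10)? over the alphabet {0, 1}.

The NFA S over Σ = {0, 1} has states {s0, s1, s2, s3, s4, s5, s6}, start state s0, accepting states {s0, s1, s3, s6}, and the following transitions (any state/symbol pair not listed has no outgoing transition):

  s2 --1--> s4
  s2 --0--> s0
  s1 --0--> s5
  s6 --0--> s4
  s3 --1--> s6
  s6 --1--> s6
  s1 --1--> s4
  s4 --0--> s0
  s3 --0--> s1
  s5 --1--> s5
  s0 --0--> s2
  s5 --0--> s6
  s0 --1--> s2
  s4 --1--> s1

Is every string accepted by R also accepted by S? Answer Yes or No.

Yes

Converting the expression R to a DFA (subset construction, then merging equivalent states) gives the minimal DFA with states {r0, r1, r2, r3}, start state r0, accepting states {r0, r3} and transitions r0: 0→r1, 1→r2; r1: 0→r1, 1→r1; r2: 0→r3, 1→r1; r3: 0→r1, 1→r1.
Exploring the product automaton R × S from the start pair (r0, s0), following both machines on each input symbol, reaches 9 state pairs: (r0, s0), (r1, s2), (r2, s2), (r1, s0), (r1, s4), (r3, s0), (r1, s1), (r1, s5), (r1, s6).
R accepts in {r0, r3} and S accepts in {s0, s1, s3, s6}. The reachable pairs whose R-component is accepting are (r0, s0), (r3, s0); in each of them the S-component is accepting too, so the product for L(R) \ L(S) (R-component accepting, S-component rejecting) has no reachable accepting pair and the difference is empty.
Hence every string in L(R) is also in L(S).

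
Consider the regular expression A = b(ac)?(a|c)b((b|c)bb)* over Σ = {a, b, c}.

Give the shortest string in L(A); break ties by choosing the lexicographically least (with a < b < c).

By inspection of the expression, no string of length less than 3 matches, and bab is the lexicographically first match of length 3.

bab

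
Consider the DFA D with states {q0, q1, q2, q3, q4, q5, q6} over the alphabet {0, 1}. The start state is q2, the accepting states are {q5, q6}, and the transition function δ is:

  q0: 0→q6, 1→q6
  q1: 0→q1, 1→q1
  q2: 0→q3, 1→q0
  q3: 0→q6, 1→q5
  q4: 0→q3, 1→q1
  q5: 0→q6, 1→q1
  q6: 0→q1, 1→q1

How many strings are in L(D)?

5

The useful subgraph on states {q0, q2, q3, q5, q6} is acyclic, so L(D) is finite; the longest accepting path visits 4 useful states, giving maximum string length 3.
Counting accepting paths from q2 by length: 4 of length 2, 1 of length 3. Total 5.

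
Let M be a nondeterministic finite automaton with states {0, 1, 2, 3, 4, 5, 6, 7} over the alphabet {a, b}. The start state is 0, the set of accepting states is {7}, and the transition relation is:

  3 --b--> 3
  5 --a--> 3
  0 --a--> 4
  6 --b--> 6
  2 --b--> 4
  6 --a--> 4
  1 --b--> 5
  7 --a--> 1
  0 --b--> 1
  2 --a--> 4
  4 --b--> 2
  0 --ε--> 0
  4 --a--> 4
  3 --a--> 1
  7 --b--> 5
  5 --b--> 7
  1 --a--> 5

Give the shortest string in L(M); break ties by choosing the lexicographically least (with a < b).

A breadth-first search from 0 reaches an accepting state first via the path 0 → 1 → 5 → 7 on input bab.
No string of length < 3 is accepted (BFS exhausts all shorter strings without reaching an accepting state), and bab is the lexicographically least accepting string of length 3.

bab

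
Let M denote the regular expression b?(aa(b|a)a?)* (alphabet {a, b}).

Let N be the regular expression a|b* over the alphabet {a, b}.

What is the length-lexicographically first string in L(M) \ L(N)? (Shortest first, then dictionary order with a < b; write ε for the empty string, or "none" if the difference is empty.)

The string aaa is accepted by M but not by N.
No shorter string lies in the difference, and aaa is the lexicographically first length-3 string in L(M) \ L(N).

aaa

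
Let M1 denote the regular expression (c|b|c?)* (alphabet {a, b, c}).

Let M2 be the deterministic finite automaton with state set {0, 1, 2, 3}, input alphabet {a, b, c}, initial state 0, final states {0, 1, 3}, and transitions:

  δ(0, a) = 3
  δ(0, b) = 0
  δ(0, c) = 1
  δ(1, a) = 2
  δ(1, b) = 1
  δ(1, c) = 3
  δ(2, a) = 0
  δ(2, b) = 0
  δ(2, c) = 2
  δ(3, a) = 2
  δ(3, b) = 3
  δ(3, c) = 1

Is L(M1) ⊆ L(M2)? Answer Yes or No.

Yes

Converting the expression M1 to a DFA (subset construction, then merging equivalent states) gives the minimal DFA with states {r0, r1}, start state r0, accepting states {r0} and transitions r0: a→r1, b→r0, c→r0; r1: a→r1, b→r1, c→r1.
Exploring the product automaton M1 × M2 from the start pair (r0, 0), following both machines on each input symbol, reaches 7 state pairs: (r0, 0), (r1, 3), (r0, 1), (r1, 2), (r1, 1), (r0, 3), (r1, 0).
M1 accepts in {r0} and M2 accepts in {0, 1, 3}. The reachable pairs whose M1-component is accepting are (r0, 0), (r0, 1), (r0, 3); in each of them the M2-component is accepting too, so the product for L(M1) \ L(M2) (M1-component accepting, M2-component rejecting) has no reachable accepting pair and the difference is empty.
Hence every string in L(M1) is also in L(M2).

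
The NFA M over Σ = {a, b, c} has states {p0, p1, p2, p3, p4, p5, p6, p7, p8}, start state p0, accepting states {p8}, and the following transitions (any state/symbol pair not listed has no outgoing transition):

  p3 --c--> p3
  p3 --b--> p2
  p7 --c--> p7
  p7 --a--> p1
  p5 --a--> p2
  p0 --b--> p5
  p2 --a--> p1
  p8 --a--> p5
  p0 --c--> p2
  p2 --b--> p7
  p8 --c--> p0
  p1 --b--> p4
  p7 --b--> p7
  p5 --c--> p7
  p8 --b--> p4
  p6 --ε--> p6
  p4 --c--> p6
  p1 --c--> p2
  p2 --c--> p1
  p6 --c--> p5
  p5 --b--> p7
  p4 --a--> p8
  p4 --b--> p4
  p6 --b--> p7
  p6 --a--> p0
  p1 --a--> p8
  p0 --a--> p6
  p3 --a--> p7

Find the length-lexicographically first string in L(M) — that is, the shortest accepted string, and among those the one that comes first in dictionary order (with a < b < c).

caa

A breadth-first search from p0 reaches an accepting state first via the path p0 → p2 → p1 → p8 on input caa.
No string of length < 3 is accepted (BFS exhausts all shorter strings without reaching an accepting state), and caa is the lexicographically least accepting string of length 3.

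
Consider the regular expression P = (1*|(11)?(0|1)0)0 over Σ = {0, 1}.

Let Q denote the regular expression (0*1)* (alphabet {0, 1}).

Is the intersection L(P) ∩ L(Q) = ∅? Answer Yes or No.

Converting the expression P to a DFA (subset construction, then merging equivalent states) gives the minimal DFA with states {p0, p1, p2, p3, p4, p5, p6, p7, p8, p9}, start state p0, accepting states {p1, p5, p7} and transitions p0: 0→p1, 1→p2; p1: 0→p3, 1→p4; p2: 0→p5, 1→p6; p3: 0→p7, 1→p4; p4: 0→p4, 1→p4; p5: 0→p7, 1→p4; p6: 0→p1, 1→p8; p7: 0→p4, 1→p4; p8: 0→p5, 1→p9; p9: 0→p7, 1→p9.
Converting the expression Q to a DFA (subset construction, then merging equivalent states) gives the minimal DFA with states {q0, q1}, start state q0, accepting states {q0} and transitions q0: 0→q1, 1→q0; q1: 0→q1, 1→q0.
Exploring the product automaton P × Q from the start pair (p0, q0), following both machines on each input symbol, reaches 11 state pairs: (p0, q0), (p1, q1), (p2, q0), (p3, q1), (p4, q0), (p5, q1), (p6, q0), (p7, q1), (p4, q1), (p8, q0), (p9, q0).
P accepts in {p1, p5, p7} and Q accepts in {q0}; no reachable pair has both components accepting, so no string drives both machines to acceptance simultaneously and L(P) ∩ L(Q) = ∅.
So no string is accepted by both, and the intersection is empty.

Yes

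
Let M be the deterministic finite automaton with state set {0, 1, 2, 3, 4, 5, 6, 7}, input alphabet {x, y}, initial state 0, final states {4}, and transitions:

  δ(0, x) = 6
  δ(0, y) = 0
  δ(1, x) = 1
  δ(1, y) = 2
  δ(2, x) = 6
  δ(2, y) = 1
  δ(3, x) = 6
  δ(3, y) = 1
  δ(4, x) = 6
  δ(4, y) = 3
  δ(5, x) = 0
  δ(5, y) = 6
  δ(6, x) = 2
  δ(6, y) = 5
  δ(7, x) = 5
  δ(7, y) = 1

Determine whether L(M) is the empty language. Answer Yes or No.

The states reachable from the start state are {0, 1, 2, 5, 6}.
None of the accepting states {4} is reachable, so no string is accepted and L(M) = ∅.

Yes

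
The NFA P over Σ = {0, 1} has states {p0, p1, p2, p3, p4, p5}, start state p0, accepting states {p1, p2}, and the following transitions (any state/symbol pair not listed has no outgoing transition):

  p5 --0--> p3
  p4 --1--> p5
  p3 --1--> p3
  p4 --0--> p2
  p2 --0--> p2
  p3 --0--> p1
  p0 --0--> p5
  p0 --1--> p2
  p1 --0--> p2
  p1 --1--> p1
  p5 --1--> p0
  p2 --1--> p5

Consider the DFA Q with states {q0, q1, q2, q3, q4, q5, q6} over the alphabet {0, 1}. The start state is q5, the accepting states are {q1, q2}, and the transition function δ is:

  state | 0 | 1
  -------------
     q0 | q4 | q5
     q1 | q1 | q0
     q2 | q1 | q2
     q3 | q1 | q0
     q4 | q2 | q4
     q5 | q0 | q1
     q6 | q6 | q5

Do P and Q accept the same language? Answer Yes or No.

Exploring the product automaton P × Q from the start pair (p0, q5), following both machines on each input symbol, reaches 5 state pairs: (p0, q5), (p5, q0), (p2, q1), (p3, q4), (p1, q2).
P accepts in {p1, p2} and Q accepts in {q1, q2}. In every reachable pair the two components are either both accepting — (p2, q1), (p1, q2) — or both non-accepting, so no string is accepted by exactly one of the machines: L(P) \ L(Q) and L(Q) \ L(P) are both empty.
Hence every string is accepted by P iff it is accepted by Q, and the two languages coincide.

Yes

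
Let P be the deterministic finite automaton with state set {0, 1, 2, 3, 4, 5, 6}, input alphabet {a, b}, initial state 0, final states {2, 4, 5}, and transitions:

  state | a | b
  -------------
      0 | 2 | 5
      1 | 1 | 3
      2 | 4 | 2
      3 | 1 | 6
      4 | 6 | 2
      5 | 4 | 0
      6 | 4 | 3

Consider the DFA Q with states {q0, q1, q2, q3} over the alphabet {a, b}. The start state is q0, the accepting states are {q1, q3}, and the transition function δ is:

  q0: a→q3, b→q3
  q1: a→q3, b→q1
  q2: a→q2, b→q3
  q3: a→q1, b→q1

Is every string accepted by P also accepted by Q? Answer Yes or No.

Yes

Exploring the product automaton P × Q from the start pair (0, q0), following both machines on each input symbol, reaches 13 state pairs: (0, q0), (2, q3), (5, q3), (4, q1), (2, q1), (0, q1), (6, q3), (4, q3), (5, q1), (3, q1), (6, q1), (1, q3), (1, q1).
P accepts in {2, 4, 5} and Q accepts in {q1, q3}. The reachable pairs whose P-component is accepting are (2, q3), (5, q3), (4, q1), (2, q1), (4, q3), (5, q1); in each of them the Q-component is accepting too, so the product for L(P) \ L(Q) (P-component accepting, Q-component rejecting) has no reachable accepting pair and the difference is empty.
Hence every string in L(P) is also in L(Q).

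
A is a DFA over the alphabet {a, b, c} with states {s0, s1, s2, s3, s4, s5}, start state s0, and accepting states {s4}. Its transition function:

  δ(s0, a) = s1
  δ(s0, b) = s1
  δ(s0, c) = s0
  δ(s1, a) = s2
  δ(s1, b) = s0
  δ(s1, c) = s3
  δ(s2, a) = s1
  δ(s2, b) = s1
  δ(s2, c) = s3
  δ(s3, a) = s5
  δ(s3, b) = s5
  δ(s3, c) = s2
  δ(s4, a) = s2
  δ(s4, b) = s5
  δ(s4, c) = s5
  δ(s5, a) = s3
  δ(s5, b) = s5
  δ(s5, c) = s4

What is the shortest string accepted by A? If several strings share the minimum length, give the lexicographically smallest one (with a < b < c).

A breadth-first search from s0 reaches an accepting state first via the path s0 → s1 → s3 → s5 → s4 on input acac.
No string of length < 4 is accepted (BFS exhausts all shorter strings without reaching an accepting state), and acac is the lexicographically least accepting string of length 4.

acac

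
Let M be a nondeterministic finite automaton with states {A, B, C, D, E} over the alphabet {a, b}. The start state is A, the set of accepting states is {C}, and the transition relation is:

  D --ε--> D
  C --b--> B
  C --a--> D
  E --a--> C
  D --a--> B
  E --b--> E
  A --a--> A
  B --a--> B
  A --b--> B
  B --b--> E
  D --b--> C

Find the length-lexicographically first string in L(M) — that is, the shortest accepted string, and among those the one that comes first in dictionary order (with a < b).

A breadth-first search from A reaches an accepting state first via the path A → B → E → C on input bba.
No string of length < 3 is accepted (BFS exhausts all shorter strings without reaching an accepting state), and bba is the lexicographically least accepting string of length 3.

bba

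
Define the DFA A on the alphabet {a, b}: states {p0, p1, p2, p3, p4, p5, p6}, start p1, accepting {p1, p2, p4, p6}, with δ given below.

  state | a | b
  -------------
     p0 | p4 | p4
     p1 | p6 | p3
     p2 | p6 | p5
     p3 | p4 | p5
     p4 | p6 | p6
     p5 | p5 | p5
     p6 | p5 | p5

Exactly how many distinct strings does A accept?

The useful subgraph on states {p1, p3, p4, p6} is acyclic, so L(A) is finite; the longest accepting path visits 4 useful states, giving maximum string length 3.
Counting accepting paths from p1 by length: 1 of length 0, 1 of length 1, 1 of length 2, 2 of length 3. Total 5.

5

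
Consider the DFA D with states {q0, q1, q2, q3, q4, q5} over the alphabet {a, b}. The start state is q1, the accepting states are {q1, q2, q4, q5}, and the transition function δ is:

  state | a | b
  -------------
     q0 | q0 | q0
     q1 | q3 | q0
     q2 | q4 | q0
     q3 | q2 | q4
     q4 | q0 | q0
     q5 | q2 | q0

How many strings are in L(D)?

The useful subgraph on states {q1, q2, q3, q4} is acyclic, so L(D) is finite; the longest accepting path visits 4 useful states, giving maximum string length 3.
Counting accepting paths from q1 by length: 1 of length 0, 2 of length 2, 1 of length 3. Total 4.

4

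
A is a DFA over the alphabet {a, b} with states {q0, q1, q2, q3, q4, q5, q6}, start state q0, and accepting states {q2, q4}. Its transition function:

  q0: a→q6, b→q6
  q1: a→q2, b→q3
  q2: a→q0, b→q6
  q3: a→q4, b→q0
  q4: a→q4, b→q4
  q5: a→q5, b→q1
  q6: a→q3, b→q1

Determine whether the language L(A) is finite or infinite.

infinite

State q0 is reachable from the start and can reach an accepting state, and it lies on the cycle q0 → q6 → q1 → q2 → q0.
Traversing that cycle any number of times yields accepted strings of unbounded length, so the language is infinite.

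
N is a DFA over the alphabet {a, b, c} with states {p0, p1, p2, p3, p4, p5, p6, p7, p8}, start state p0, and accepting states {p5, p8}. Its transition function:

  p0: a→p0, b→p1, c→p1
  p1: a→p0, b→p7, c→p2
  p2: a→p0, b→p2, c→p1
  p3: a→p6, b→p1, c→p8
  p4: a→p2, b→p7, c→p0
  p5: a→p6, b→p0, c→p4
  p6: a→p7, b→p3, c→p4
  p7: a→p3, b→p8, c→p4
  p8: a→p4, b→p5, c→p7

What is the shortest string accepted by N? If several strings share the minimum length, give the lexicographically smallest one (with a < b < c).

A breadth-first search from p0 reaches an accepting state first via the path p0 → p1 → p7 → p8 on input bbb.
No string of length < 3 is accepted (BFS exhausts all shorter strings without reaching an accepting state), and bbb is the lexicographically least accepting string of length 3.

bbb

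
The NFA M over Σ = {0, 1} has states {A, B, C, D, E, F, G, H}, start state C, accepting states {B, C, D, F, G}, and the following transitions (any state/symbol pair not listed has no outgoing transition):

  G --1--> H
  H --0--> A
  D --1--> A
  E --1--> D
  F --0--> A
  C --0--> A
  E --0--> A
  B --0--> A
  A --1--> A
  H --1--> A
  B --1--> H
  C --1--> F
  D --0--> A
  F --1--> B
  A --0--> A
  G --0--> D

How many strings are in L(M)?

3

The useful subgraph on states {B, C, F} is acyclic, so L(M) is finite; the longest accepting path visits 3 useful states, giving maximum string length 2.
Counting accepting paths from C by length: 1 of length 0, 1 of length 1, 1 of length 2. Total 3.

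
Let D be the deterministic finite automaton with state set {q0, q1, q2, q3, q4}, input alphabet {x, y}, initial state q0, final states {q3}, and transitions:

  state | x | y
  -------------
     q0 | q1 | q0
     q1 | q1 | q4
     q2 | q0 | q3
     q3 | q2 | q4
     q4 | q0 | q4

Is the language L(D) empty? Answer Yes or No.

Yes

The states reachable from the start state are {q0, q1, q4}.
None of the accepting states {q3} is reachable, so no string is accepted and L(D) = ∅.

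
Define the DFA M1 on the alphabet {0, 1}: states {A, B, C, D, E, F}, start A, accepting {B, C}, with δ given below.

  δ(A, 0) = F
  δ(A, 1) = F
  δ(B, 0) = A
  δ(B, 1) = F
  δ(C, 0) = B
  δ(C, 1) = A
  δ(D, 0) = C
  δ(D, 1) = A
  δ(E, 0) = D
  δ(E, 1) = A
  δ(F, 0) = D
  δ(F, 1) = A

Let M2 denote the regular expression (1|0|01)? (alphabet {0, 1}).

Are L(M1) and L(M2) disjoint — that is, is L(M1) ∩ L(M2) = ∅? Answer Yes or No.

Converting the expression M2 to a DFA (subset construction, then merging equivalent states) gives the minimal DFA with states {r0, r1, r2, r3}, start state r0, accepting states {r0, r1, r2} and transitions r0: 0→r1, 1→r2; r1: 0→r3, 1→r2; r2: 0→r3, 1→r3; r3: 0→r3, 1→r3.
Exploring the product automaton M1 × M2 from the start pair (A, r0), following both machines on each input symbol, reaches 9 state pairs: (A, r0), (F, r1), (F, r2), (D, r3), (A, r2), (A, r3), (C, r3), (F, r3), (B, r3).
M1 accepts in {B, C} and M2 accepts in {r0, r1, r2}; no reachable pair has both components accepting, so no string drives both machines to acceptance simultaneously and L(M1) ∩ L(M2) = ∅.
So no string is accepted by both, and the intersection is empty.

Yes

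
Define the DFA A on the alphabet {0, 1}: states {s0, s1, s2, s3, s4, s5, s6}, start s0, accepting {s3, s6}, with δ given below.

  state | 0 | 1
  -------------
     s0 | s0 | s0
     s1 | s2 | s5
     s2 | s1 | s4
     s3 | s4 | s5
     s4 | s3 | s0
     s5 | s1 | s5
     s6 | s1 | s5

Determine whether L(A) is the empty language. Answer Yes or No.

The states reachable from the start state are {s0}.
None of the accepting states {s3, s6} is reachable, so no string is accepted and L(A) = ∅.

Yes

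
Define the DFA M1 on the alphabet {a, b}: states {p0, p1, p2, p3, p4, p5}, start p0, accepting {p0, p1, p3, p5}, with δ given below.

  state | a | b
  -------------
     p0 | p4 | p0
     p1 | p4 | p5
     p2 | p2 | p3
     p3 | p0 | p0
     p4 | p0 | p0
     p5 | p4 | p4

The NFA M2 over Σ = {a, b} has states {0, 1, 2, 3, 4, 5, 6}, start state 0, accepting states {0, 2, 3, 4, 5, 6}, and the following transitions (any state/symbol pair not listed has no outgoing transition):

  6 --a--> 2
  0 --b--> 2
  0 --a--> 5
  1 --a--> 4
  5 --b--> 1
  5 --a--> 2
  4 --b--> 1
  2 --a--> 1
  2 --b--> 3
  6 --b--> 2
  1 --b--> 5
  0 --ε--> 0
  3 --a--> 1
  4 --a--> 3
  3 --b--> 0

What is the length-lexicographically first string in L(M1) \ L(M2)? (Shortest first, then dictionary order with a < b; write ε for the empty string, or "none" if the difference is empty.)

ab

The string ab is accepted by M1 but not by M2.
No shorter string lies in the difference, and ab is the lexicographically first length-2 string in L(M1) \ L(M2).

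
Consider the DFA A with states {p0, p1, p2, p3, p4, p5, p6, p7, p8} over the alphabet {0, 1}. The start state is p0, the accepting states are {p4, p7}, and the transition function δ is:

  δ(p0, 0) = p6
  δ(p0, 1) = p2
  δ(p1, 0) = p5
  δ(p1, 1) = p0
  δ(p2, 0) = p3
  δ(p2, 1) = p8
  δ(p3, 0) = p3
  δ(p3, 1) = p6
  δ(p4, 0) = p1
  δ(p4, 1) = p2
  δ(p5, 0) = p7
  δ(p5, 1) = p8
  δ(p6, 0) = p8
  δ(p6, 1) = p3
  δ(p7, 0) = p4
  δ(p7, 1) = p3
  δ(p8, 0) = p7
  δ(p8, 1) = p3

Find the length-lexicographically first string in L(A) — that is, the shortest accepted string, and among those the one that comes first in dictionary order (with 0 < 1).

000

A breadth-first search from p0 reaches an accepting state first via the path p0 → p6 → p8 → p7 on input 000.
No string of length < 3 is accepted (BFS exhausts all shorter strings without reaching an accepting state), and 000 is the lexicographically least accepting string of length 3.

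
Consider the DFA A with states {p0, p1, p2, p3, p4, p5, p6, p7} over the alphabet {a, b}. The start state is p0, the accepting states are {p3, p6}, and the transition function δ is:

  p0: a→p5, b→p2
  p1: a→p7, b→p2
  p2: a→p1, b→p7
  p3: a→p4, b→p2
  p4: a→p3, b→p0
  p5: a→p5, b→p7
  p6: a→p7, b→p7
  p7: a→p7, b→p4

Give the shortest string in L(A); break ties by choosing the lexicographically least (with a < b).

abba

A breadth-first search from p0 reaches an accepting state first via the path p0 → p5 → p7 → p4 → p3 on input abba.
No string of length < 4 is accepted (BFS exhausts all shorter strings without reaching an accepting state), and abba is the lexicographically least accepting string of length 4.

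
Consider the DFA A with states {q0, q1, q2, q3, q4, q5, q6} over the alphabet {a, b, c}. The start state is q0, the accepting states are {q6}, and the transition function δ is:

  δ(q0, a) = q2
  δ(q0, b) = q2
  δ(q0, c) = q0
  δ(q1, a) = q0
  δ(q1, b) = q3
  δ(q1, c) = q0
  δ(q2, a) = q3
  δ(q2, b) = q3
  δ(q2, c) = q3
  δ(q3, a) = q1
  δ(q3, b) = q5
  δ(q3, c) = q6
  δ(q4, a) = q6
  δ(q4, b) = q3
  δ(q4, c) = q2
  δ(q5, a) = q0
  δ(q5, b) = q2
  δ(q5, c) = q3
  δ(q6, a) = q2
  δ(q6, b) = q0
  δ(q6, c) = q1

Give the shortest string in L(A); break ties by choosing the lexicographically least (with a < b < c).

A breadth-first search from q0 reaches an accepting state first via the path q0 → q2 → q3 → q6 on input aac.
No string of length < 3 is accepted (BFS exhausts all shorter strings without reaching an accepting state), and aac is the lexicographically least accepting string of length 3.

aac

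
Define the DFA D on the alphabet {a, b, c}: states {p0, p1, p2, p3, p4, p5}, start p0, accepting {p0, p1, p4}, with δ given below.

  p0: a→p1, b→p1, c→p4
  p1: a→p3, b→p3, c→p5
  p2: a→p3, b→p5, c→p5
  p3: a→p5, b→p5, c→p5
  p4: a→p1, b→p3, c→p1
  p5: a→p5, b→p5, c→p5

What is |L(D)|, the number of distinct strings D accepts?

The useful subgraph on states {p0, p1, p4} is acyclic, so L(D) is finite; the longest accepting path visits 3 useful states, giving maximum string length 2.
Counting accepting paths from p0 by length: 1 of length 0, 3 of length 1, 2 of length 2. Total 6.

6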